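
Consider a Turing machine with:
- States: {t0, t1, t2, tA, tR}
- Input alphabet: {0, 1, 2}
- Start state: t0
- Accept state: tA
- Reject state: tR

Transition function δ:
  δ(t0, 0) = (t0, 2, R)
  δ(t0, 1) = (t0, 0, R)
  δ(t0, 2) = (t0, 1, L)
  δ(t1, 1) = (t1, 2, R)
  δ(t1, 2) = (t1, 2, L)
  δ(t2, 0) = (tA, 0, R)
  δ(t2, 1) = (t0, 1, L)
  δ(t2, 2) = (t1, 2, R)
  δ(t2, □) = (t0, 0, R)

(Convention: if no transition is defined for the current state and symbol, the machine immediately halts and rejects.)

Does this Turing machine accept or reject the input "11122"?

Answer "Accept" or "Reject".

Execution trace:
Initial: [t0]11122
Step 1: δ(t0, 1) = (t0, 0, R) → 0[t0]1122
Step 2: δ(t0, 1) = (t0, 0, R) → 00[t0]122
Step 3: δ(t0, 1) = (t0, 0, R) → 000[t0]22
Step 4: δ(t0, 2) = (t0, 1, L) → 00[t0]012
Step 5: δ(t0, 0) = (t0, 2, R) → 002[t0]12
Step 6: δ(t0, 1) = (t0, 0, R) → 0020[t0]2
Step 7: δ(t0, 2) = (t0, 1, L) → 002[t0]01
Step 8: δ(t0, 0) = (t0, 2, R) → 0022[t0]1
Step 9: δ(t0, 1) = (t0, 0, R) → 00220[t0]□

No transition is defined for δ(t0, □). By convention the machine halts and rejects.

Answer: Reject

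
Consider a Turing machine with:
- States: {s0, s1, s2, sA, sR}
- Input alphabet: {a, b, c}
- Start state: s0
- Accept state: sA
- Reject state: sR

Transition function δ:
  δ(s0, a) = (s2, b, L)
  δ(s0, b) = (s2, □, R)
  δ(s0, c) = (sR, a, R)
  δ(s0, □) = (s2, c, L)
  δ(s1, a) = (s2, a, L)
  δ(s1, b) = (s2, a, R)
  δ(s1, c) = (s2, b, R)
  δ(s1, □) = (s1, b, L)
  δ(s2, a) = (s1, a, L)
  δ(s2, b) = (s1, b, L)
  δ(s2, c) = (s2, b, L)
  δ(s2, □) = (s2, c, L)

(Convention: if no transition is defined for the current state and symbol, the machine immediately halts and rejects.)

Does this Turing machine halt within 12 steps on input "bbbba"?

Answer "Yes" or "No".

Execution trace:
Initial: [s0]bbbba
Step 1: δ(s0, b) = (s2, □, R) → □[s2]bbba
Step 2: δ(s2, b) = (s1, b, L) → [s1]□bbba
Step 3: δ(s1, □) = (s1, b, L) → [s1]□bbbba
Step 4: δ(s1, □) = (s1, b, L) → [s1]□bbbbba
Step 5: δ(s1, □) = (s1, b, L) → [s1]□bbbbbba
Step 6: δ(s1, □) = (s1, b, L) → [s1]□bbbbbbba
Step 7: δ(s1, □) = (s1, b, L) → [s1]□bbbbbbbba
Step 8: δ(s1, □) = (s1, b, L) → [s1]□bbbbbbbbba
Step 9: δ(s1, □) = (s1, b, L) → [s1]□bbbbbbbbbba
Step 10: δ(s1, □) = (s1, b, L) → [s1]□bbbbbbbbbbba
Step 11: δ(s1, □) = (s1, b, L) → [s1]□bbbbbbbbbbbba
Step 12: δ(s1, □) = (s1, b, L) → [s1]□bbbbbbbbbbbbba

The machine has not reached a halting state after 12 steps.
The machine did not halt within the 12-step bound.

Answer: No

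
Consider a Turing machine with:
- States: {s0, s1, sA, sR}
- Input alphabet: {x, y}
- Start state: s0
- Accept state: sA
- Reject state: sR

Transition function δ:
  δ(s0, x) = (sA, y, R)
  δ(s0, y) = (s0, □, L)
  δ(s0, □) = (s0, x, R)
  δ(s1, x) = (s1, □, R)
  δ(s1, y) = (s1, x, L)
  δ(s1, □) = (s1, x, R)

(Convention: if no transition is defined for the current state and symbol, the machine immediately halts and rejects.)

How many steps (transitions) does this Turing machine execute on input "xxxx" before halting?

Execution trace:
Initial: [s0]xxxx
Step 1: δ(s0, x) = (sA, y, R) → y[sA]xxx

The machine reaches the accept state sA and halts.

The machine executed 1 step before halting.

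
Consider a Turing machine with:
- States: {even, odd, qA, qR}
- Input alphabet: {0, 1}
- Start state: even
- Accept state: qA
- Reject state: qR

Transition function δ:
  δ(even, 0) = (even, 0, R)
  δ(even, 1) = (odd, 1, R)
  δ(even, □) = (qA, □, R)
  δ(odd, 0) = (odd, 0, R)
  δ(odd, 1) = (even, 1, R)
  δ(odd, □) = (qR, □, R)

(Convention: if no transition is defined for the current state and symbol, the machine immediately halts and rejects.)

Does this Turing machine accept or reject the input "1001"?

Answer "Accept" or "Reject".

Execution trace:
Initial: [even]1001
Step 1: δ(even, 1) = (odd, 1, R) → 1[odd]001
Step 2: δ(odd, 0) = (odd, 0, R) → 10[odd]01
Step 3: δ(odd, 0) = (odd, 0, R) → 100[odd]1
Step 4: δ(odd, 1) = (even, 1, R) → 1001[even]□
Step 5: δ(even, □) = (qA, □, R) → 1001□[qA]□

The machine reaches the accept state qA and halts.

Answer: Accept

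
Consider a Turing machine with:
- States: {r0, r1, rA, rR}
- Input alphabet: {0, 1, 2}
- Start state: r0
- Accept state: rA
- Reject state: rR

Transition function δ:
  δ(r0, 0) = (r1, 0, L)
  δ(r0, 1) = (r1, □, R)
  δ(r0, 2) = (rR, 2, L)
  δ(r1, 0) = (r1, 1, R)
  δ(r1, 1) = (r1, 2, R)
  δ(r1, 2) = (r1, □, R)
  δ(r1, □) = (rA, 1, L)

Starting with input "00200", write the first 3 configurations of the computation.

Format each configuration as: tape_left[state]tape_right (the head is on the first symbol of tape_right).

Transitions applied:
Step 1: δ(r0, 0) = (r1, 0, L)
Step 2: δ(r1, □) = (rA, 1, L)

The first 3 configurations are:
[r0]00200 ⊢ [r1]□00200 ⊢ [rA]□100200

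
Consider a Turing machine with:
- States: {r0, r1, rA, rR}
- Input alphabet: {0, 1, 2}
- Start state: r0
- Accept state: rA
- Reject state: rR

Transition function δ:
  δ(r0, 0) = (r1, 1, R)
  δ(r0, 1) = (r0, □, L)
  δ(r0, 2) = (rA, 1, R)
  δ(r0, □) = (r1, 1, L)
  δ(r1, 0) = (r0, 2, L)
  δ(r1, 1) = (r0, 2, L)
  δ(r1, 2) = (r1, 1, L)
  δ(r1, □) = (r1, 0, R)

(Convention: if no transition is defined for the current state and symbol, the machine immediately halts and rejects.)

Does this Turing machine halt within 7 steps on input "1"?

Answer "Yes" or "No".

Execution trace:
Initial: [r0]1
Step 1: δ(r0, 1) = (r0, □, L) → [r0]□□
Step 2: δ(r0, □) = (r1, 1, L) → [r1]□1□
Step 3: δ(r1, □) = (r1, 0, R) → 0[r1]1□
Step 4: δ(r1, 1) = (r0, 2, L) → [r0]02□
Step 5: δ(r0, 0) = (r1, 1, R) → 1[r1]2□
Step 6: δ(r1, 2) = (r1, 1, L) → [r1]11□
Step 7: δ(r1, 1) = (r0, 2, L) → [r0]□21□

The machine has not reached a halting state after 7 steps.
The machine did not halt within the 7-step bound.

Answer: No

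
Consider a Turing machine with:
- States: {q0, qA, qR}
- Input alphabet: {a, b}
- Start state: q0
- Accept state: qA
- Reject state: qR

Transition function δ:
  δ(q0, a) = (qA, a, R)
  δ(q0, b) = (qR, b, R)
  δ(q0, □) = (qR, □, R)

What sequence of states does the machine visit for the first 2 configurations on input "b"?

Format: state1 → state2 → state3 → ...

Execution trace:
Initial: [q0]b
Step 1: δ(q0, b) = (qR, b, R) → b[qR]□

The machine reaches the reject state qR and halts.

State sequence: q0 → qR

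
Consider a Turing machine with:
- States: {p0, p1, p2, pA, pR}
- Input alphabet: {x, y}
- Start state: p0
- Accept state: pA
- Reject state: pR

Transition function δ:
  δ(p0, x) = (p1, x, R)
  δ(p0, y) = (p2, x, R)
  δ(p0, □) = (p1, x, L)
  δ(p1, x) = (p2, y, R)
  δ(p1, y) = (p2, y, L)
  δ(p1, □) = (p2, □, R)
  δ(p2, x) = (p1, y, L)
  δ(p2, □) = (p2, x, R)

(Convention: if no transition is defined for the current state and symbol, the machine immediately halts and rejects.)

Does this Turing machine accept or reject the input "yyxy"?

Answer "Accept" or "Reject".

Execution trace:
Initial: [p0]yyxy
Step 1: δ(p0, y) = (p2, x, R) → x[p2]yxy

No transition is defined for δ(p2, y). By convention the machine halts and rejects.

Answer: Reject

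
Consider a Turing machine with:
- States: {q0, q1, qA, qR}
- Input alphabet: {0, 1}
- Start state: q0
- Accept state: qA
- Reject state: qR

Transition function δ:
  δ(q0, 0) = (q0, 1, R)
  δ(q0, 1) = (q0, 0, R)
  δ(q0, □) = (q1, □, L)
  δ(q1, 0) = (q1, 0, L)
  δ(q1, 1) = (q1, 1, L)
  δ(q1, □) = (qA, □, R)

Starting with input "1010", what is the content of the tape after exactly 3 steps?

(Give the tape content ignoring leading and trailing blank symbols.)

Execution trace:
Initial: [q0]1010
Step 1: δ(q0, 1) = (q0, 0, R) → 0[q0]010
Step 2: δ(q0, 0) = (q0, 1, R) → 01[q0]10
Step 3: δ(q0, 1) = (q0, 0, R) → 010[q0]0

After 3 steps, the tape (ignoring leading/trailing blanks) is: 0100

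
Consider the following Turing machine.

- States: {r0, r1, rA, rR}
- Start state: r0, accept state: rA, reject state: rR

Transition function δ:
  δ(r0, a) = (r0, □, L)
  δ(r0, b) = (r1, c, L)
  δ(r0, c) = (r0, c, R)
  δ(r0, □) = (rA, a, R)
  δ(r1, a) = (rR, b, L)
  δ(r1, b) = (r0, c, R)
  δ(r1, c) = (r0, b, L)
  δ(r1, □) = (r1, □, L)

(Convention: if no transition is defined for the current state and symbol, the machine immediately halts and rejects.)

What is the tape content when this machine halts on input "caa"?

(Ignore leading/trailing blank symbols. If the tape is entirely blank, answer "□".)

Execution trace:
Initial: [r0]caa
Step 1: δ(r0, c) = (r0, c, R) → c[r0]aa
Step 2: δ(r0, a) = (r0, □, L) → [r0]c□a
Step 3: δ(r0, c) = (r0, c, R) → c[r0]□a
Step 4: δ(r0, □) = (rA, a, R) → ca[rA]a

The machine reaches the accept state rA and halts.

Final tape (ignoring leading/trailing blanks): caa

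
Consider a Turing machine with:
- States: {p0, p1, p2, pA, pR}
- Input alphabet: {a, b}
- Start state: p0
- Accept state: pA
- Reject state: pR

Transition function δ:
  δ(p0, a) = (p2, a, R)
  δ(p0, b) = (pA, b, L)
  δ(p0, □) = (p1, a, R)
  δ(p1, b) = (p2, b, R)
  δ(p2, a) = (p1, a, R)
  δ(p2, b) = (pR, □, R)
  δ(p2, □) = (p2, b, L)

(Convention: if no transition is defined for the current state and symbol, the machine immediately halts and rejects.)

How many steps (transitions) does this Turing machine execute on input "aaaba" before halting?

Execution trace:
Initial: [p0]aaaba
Step 1: δ(p0, a) = (p2, a, R) → a[p2]aaba
Step 2: δ(p2, a) = (p1, a, R) → aa[p1]aba

No transition is defined for δ(p1, a). By convention the machine halts and rejects.

The machine executed 2 steps before halting.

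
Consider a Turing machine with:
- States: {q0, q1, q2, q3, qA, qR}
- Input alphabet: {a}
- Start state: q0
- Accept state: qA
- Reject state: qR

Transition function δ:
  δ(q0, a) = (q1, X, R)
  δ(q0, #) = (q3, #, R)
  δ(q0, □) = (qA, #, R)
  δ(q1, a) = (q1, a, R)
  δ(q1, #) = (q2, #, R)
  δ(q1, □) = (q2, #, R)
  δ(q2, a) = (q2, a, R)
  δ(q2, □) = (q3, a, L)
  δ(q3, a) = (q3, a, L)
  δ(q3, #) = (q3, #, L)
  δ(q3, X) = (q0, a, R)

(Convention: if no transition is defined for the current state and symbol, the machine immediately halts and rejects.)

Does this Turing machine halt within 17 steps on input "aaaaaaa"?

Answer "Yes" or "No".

Execution trace:
Initial: [q0]aaaaaaa
Step 1: δ(q0, a) = (q1, X, R) → X[q1]aaaaaa
Step 2: δ(q1, a) = (q1, a, R) → Xa[q1]aaaaa
Step 3: δ(q1, a) = (q1, a, R) → Xaa[q1]aaaa
Step 4: δ(q1, a) = (q1, a, R) → Xaaa[q1]aaa
Step 5: δ(q1, a) = (q1, a, R) → Xaaaa[q1]aa
Step 6: δ(q1, a) = (q1, a, R) → Xaaaaa[q1]a
Step 7: δ(q1, a) = (q1, a, R) → Xaaaaaa[q1]□
Step 8: δ(q1, □) = (q2, #, R) → Xaaaaaa#[q2]□
Step 9: δ(q2, □) = (q3, a, L) → Xaaaaaa[q3]#a
Step 10: δ(q3, #) = (q3, #, L) → Xaaaaa[q3]a#a
Step 11: δ(q3, a) = (q3, a, L) → Xaaaa[q3]aa#a
Step 12: δ(q3, a) = (q3, a, L) → Xaaa[q3]aaa#a
Step 13: δ(q3, a) = (q3, a, L) → Xaa[q3]aaaa#a
Step 14: δ(q3, a) = (q3, a, L) → Xa[q3]aaaaa#a
Step 15: δ(q3, a) = (q3, a, L) → X[q3]aaaaaa#a
Step 16: δ(q3, a) = (q3, a, L) → [q3]Xaaaaaa#a
Step 17: δ(q3, X) = (q0, a, R) → a[q0]aaaaaa#a

The machine has not reached a halting state after 17 steps.
The machine did not halt within the 17-step bound.

Answer: No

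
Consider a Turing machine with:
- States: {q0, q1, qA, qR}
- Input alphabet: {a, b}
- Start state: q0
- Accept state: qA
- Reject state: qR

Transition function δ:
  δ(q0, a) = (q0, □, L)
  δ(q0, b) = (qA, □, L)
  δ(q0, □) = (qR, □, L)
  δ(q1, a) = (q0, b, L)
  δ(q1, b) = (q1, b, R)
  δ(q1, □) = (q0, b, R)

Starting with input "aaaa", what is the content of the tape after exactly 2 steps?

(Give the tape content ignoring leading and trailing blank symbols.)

Execution trace:
Initial: [q0]aaaa
Step 1: δ(q0, a) = (q0, □, L) → [q0]□□aaa
Step 2: δ(q0, □) = (qR, □, L) → [qR]□□□aaa

The machine reaches the reject state qR and halts.

After 2 steps, the tape (ignoring leading/trailing blanks) is: aaa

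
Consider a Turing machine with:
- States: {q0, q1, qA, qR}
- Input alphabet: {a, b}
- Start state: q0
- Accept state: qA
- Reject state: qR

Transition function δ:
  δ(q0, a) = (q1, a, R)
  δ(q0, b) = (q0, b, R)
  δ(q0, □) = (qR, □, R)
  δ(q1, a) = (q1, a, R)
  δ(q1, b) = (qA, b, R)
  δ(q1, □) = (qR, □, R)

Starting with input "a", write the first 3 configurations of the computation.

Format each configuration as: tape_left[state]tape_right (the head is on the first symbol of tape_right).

Transitions applied:
Step 1: δ(q0, a) = (q1, a, R)
Step 2: δ(q1, □) = (qR, □, R)

The first 3 configurations are:
[q0]a ⊢ a[q1]□ ⊢ a□[qR]□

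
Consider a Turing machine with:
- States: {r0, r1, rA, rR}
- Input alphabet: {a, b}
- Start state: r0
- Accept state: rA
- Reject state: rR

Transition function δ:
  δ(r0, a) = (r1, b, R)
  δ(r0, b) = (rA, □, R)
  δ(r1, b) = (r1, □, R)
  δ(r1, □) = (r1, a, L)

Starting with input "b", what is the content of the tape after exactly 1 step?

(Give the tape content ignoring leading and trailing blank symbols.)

Execution trace:
Initial: [r0]b
Step 1: δ(r0, b) = (rA, □, R) → □[rA]□

The machine reaches the accept state rA and halts.

After 1 step, the tape (ignoring leading/trailing blanks) is: □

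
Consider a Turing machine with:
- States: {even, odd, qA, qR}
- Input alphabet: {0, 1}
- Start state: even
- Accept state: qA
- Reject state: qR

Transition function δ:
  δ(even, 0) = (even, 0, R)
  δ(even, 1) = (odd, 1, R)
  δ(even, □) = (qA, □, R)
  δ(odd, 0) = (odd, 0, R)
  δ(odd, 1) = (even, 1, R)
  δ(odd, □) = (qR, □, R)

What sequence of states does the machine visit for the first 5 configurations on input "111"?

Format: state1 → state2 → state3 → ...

Execution trace:
Initial: [even]111
Step 1: δ(even, 1) = (odd, 1, R) → 1[odd]11
Step 2: δ(odd, 1) = (even, 1, R) → 11[even]1
Step 3: δ(even, 1) = (odd, 1, R) → 111[odd]□
Step 4: δ(odd, □) = (qR, □, R) → 111□[qR]□

The machine reaches the reject state qR and halts.

State sequence: even → odd → even → odd → qR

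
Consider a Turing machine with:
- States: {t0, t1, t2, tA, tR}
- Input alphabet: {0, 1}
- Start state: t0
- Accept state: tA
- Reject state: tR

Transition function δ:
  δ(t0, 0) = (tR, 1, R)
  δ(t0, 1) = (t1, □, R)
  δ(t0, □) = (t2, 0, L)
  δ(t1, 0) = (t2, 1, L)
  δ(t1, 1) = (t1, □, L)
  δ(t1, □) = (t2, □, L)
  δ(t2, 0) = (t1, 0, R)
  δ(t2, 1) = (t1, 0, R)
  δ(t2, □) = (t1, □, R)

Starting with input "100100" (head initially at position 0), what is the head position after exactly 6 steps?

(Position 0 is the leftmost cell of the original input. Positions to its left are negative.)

Execution trace (head position shown):
Step 0: [t0]100100  (head at position 0)
Step 1: move right → □[t1]00100  (head at position 1)
Step 2: move left → [t2]□10100  (head at position 0)
Step 3: move right → □[t1]10100  (head at position 1)
Step 4: move left → [t1]□□0100  (head at position 0)
Step 5: move left → [t2]□□□0100  (head at position -1)
Step 6: move right → □[t1]□□0100  (head at position 0)

After 6 steps, the head is at position 0.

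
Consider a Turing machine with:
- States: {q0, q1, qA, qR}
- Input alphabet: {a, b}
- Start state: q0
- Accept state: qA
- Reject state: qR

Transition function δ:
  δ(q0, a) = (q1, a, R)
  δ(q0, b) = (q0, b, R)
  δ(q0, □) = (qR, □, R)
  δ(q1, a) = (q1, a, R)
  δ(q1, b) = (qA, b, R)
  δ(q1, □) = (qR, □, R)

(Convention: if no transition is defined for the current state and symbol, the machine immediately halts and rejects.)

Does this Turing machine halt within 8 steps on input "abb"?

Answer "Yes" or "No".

Execution trace:
Initial: [q0]abb
Step 1: δ(q0, a) = (q1, a, R) → a[q1]bb
Step 2: δ(q1, b) = (qA, b, R) → ab[qA]b

The machine reaches the accept state qA and halts.
The machine halted after 2 steps (within the 8-step bound).

Answer: Yes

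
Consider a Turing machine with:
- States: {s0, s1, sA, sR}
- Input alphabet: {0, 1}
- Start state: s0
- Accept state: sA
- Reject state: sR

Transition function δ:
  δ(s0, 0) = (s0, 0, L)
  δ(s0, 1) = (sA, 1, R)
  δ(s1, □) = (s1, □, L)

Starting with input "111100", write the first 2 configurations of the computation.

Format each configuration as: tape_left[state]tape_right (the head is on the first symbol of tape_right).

Transitions applied:
Step 1: δ(s0, 1) = (sA, 1, R)

The first 2 configurations are:
[s0]111100 ⊢ 1[sA]11100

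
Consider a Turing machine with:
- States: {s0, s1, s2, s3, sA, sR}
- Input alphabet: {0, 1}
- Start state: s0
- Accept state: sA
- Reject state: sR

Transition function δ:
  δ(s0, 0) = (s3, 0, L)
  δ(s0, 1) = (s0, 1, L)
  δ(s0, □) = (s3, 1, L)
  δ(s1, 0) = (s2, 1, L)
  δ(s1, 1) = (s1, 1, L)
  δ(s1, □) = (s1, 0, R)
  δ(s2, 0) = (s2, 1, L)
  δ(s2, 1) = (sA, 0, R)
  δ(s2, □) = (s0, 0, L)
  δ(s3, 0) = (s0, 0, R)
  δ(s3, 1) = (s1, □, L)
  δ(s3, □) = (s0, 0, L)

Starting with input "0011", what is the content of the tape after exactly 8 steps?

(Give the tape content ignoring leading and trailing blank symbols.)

Execution trace:
Initial: [s0]0011
Step 1: δ(s0, 0) = (s3, 0, L) → [s3]□0011
Step 2: δ(s3, □) = (s0, 0, L) → [s0]□00011
Step 3: δ(s0, □) = (s3, 1, L) → [s3]□100011
Step 4: δ(s3, □) = (s0, 0, L) → [s0]□0100011
Step 5: δ(s0, □) = (s3, 1, L) → [s3]□10100011
Step 6: δ(s3, □) = (s0, 0, L) → [s0]□010100011
Step 7: δ(s0, □) = (s3, 1, L) → [s3]□1010100011
Step 8: δ(s3, □) = (s0, 0, L) → [s0]□01010100011

After 8 steps, the tape (ignoring leading/trailing blanks) is: 01010100011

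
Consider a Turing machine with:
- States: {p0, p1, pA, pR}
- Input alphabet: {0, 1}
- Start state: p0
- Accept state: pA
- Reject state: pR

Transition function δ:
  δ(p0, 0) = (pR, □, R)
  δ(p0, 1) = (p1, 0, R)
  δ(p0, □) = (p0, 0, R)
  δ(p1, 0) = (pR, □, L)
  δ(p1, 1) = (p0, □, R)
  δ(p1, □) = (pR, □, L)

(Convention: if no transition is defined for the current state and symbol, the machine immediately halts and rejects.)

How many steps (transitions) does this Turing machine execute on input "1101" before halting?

Execution trace:
Initial: [p0]1101
Step 1: δ(p0, 1) = (p1, 0, R) → 0[p1]101
Step 2: δ(p1, 1) = (p0, □, R) → 0□[p0]01
Step 3: δ(p0, 0) = (pR, □, R) → 0□□[pR]1

The machine reaches the reject state pR and halts.

The machine executed 3 steps before halting.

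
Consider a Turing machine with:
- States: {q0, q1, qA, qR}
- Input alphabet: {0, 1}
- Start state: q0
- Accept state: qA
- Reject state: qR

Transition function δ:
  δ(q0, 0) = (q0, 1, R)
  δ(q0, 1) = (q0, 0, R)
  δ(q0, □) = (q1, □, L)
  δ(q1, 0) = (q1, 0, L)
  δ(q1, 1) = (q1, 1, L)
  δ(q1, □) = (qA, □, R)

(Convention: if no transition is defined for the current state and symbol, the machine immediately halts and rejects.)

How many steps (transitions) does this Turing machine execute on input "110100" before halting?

Execution trace:
Initial: [q0]110100
Step 1: δ(q0, 1) = (q0, 0, R) → 0[q0]10100
Step 2: δ(q0, 1) = (q0, 0, R) → 00[q0]0100
Step 3: δ(q0, 0) = (q0, 1, R) → 001[q0]100
Step 4: δ(q0, 1) = (q0, 0, R) → 0010[q0]00
Step 5: δ(q0, 0) = (q0, 1, R) → 00101[q0]0
Step 6: δ(q0, 0) = (q0, 1, R) → 001011[q0]□
Step 7: δ(q0, □) = (q1, □, L) → 00101[q1]1□
Step 8: δ(q1, 1) = (q1, 1, L) → 0010[q1]11□
Step 9: δ(q1, 1) = (q1, 1, L) → 001[q1]011□
Step 10: δ(q1, 0) = (q1, 0, L) → 00[q1]1011□
Step 11: δ(q1, 1) = (q1, 1, L) → 0[q1]01011□
Step 12: δ(q1, 0) = (q1, 0, L) → [q1]001011□
Step 13: δ(q1, 0) = (q1, 0, L) → [q1]□001011□
Step 14: δ(q1, □) = (qA, □, R) → □[qA]001011□

The machine reaches the accept state qA and halts.

The machine executed 14 steps before halting.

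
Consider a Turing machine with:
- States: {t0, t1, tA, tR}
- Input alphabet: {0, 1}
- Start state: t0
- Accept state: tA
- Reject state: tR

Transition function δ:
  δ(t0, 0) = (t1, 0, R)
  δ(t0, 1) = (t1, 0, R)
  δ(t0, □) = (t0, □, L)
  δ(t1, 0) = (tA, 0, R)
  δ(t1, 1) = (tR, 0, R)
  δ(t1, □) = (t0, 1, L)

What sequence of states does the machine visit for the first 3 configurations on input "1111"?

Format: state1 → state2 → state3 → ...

Execution trace:
Initial: [t0]1111
Step 1: δ(t0, 1) = (t1, 0, R) → 0[t1]111
Step 2: δ(t1, 1) = (tR, 0, R) → 00[tR]11

The machine reaches the reject state tR and halts.

State sequence: t0 → t1 → tR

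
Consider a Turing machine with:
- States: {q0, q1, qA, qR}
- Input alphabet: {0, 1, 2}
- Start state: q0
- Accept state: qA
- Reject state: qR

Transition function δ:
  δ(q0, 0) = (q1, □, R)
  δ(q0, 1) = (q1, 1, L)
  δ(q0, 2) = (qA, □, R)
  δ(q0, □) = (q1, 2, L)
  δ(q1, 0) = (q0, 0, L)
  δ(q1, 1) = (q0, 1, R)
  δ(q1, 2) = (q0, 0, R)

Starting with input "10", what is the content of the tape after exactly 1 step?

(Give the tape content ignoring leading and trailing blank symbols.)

Execution trace:
Initial: [q0]10
Step 1: δ(q0, 1) = (q1, 1, L) → [q1]□10

No transition is defined for δ(q1, □). By convention the machine halts and rejects.

After 1 step, the tape (ignoring leading/trailing blanks) is: 10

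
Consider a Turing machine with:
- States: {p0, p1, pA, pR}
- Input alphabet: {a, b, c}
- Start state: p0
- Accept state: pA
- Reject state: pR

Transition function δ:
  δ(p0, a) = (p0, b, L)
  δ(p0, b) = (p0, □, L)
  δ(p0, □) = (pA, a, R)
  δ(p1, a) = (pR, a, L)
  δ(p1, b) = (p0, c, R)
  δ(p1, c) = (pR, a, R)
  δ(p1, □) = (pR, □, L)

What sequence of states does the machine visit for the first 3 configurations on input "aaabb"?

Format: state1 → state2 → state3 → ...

Execution trace:
Initial: [p0]aaabb
Step 1: δ(p0, a) = (p0, b, L) → [p0]□baabb
Step 2: δ(p0, □) = (pA, a, R) → a[pA]baabb

The machine reaches the accept state pA and halts.

State sequence: p0 → p0 → pA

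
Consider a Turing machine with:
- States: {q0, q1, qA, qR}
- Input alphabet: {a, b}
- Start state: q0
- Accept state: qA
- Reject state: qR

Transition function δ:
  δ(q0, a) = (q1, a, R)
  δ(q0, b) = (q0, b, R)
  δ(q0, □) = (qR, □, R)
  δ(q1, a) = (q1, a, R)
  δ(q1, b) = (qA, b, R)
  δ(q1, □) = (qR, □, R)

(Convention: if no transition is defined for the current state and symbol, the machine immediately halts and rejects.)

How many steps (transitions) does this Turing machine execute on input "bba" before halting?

Execution trace:
Initial: [q0]bba
Step 1: δ(q0, b) = (q0, b, R) → b[q0]ba
Step 2: δ(q0, b) = (q0, b, R) → bb[q0]a
Step 3: δ(q0, a) = (q1, a, R) → bba[q1]□
Step 4: δ(q1, □) = (qR, □, R) → bba□[qR]□

The machine reaches the reject state qR and halts.

The machine executed 4 steps before halting.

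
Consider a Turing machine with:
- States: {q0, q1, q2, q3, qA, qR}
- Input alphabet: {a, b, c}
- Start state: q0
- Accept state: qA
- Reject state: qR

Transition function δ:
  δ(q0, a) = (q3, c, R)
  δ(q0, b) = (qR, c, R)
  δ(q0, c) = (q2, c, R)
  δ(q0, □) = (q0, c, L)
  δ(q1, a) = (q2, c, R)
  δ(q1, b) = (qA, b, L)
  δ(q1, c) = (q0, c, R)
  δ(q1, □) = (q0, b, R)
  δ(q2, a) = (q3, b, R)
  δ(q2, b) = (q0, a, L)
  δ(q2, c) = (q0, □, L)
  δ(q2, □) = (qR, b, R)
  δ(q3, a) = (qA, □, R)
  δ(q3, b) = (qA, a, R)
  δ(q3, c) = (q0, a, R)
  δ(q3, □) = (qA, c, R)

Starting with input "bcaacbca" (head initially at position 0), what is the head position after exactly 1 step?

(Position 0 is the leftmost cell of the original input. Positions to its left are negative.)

Execution trace (head position shown):
Step 0: [q0]bcaacbca  (head at position 0)
Step 1: move right → c[qR]caacbca  (head at position 1)

After 1 step, the head is at position 1.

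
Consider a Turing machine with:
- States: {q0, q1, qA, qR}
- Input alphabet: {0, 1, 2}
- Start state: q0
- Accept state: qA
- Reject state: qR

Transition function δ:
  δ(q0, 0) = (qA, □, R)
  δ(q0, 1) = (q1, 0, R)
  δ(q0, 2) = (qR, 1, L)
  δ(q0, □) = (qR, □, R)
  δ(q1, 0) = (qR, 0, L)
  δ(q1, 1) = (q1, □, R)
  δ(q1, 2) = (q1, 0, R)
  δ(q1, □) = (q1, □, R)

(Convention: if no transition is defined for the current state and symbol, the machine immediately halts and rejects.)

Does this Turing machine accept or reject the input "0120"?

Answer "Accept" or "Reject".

Execution trace:
Initial: [q0]0120
Step 1: δ(q0, 0) = (qA, □, R) → □[qA]120

The machine reaches the accept state qA and halts.

Answer: Accept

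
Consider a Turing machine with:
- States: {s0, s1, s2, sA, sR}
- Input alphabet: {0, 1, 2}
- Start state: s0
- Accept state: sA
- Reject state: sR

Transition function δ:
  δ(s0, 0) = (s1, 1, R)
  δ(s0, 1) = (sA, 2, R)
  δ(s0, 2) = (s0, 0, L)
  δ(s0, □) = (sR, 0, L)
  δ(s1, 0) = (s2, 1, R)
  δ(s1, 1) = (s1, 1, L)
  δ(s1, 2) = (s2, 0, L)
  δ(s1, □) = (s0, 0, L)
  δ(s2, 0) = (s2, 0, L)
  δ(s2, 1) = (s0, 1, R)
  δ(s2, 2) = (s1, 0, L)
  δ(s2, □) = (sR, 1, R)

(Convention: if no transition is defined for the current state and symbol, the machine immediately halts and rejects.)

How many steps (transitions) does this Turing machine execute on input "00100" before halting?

Execution trace:
Initial: [s0]00100
Step 1: δ(s0, 0) = (s1, 1, R) → 1[s1]0100
Step 2: δ(s1, 0) = (s2, 1, R) → 11[s2]100
Step 3: δ(s2, 1) = (s0, 1, R) → 111[s0]00
Step 4: δ(s0, 0) = (s1, 1, R) → 1111[s1]0
Step 5: δ(s1, 0) = (s2, 1, R) → 11111[s2]□
Step 6: δ(s2, □) = (sR, 1, R) → 111111[sR]□

The machine reaches the reject state sR and halts.

The machine executed 6 steps before halting.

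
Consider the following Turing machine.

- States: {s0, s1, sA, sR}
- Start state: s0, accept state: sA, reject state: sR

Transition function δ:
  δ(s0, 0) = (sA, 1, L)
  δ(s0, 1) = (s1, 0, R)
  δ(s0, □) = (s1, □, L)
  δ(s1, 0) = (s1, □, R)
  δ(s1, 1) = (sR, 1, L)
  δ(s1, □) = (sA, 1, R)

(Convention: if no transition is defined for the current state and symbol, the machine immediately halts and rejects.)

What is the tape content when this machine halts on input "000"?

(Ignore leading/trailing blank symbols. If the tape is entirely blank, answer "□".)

Execution trace:
Initial: [s0]000
Step 1: δ(s0, 0) = (sA, 1, L) → [sA]□100

The machine reaches the accept state sA and halts.

Final tape (ignoring leading/trailing blanks): 100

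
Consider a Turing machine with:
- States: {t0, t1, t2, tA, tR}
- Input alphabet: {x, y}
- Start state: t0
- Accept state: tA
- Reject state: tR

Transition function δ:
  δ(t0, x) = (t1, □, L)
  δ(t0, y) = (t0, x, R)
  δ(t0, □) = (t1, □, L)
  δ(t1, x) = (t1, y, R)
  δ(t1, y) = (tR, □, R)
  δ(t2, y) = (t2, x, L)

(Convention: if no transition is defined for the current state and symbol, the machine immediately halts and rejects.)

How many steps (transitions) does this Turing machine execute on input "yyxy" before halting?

Execution trace:
Initial: [t0]yyxy
Step 1: δ(t0, y) = (t0, x, R) → x[t0]yxy
Step 2: δ(t0, y) = (t0, x, R) → xx[t0]xy
Step 3: δ(t0, x) = (t1, □, L) → x[t1]x□y
Step 4: δ(t1, x) = (t1, y, R) → xy[t1]□y

No transition is defined for δ(t1, □). By convention the machine halts and rejects.

The machine executed 4 steps before halting.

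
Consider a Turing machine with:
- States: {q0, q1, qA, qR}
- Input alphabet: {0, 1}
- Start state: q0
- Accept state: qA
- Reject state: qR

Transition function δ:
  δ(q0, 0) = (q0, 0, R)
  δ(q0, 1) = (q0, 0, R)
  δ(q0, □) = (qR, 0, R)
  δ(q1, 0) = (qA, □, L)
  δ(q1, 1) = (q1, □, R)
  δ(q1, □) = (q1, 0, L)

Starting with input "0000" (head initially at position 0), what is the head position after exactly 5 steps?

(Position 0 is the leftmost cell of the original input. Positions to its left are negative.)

Execution trace (head position shown):
Step 0: [q0]0000  (head at position 0)
Step 1: move right → 0[q0]000  (head at position 1)
Step 2: move right → 00[q0]00  (head at position 2)
Step 3: move right → 000[q0]0  (head at position 3)
Step 4: move right → 0000[q0]□  (head at position 4)
Step 5: move right → 00000[qR]□  (head at position 5)

After 5 steps, the head is at position 5.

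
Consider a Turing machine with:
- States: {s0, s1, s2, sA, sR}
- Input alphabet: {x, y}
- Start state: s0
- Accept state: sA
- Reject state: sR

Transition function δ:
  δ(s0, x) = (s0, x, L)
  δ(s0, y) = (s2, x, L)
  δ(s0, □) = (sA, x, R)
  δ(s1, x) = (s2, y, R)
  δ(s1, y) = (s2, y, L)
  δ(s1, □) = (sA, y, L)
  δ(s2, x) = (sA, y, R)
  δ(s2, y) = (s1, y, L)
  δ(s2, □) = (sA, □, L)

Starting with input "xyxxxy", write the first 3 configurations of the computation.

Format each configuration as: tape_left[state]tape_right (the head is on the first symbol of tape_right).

Transitions applied:
Step 1: δ(s0, x) = (s0, x, L)
Step 2: δ(s0, □) = (sA, x, R)

The first 3 configurations are:
[s0]xyxxxy ⊢ [s0]□xyxxxy ⊢ x[sA]xyxxxy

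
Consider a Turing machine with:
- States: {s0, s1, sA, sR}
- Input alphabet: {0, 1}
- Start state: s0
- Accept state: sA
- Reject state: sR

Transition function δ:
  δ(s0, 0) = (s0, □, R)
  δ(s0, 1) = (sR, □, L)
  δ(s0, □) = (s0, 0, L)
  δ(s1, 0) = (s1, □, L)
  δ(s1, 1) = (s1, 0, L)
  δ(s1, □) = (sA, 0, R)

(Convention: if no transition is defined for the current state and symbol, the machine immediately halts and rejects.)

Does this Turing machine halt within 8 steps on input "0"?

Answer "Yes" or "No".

Execution trace:
Initial: [s0]0
Step 1: δ(s0, 0) = (s0, □, R) → □[s0]□
Step 2: δ(s0, □) = (s0, 0, L) → [s0]□0
Step 3: δ(s0, □) = (s0, 0, L) → [s0]□00
Step 4: δ(s0, □) = (s0, 0, L) → [s0]□000
Step 5: δ(s0, □) = (s0, 0, L) → [s0]□0000
Step 6: δ(s0, □) = (s0, 0, L) → [s0]□00000
Step 7: δ(s0, □) = (s0, 0, L) → [s0]□000000
Step 8: δ(s0, □) = (s0, 0, L) → [s0]□0000000

The machine has not reached a halting state after 8 steps.
The machine did not halt within the 8-step bound.

Answer: No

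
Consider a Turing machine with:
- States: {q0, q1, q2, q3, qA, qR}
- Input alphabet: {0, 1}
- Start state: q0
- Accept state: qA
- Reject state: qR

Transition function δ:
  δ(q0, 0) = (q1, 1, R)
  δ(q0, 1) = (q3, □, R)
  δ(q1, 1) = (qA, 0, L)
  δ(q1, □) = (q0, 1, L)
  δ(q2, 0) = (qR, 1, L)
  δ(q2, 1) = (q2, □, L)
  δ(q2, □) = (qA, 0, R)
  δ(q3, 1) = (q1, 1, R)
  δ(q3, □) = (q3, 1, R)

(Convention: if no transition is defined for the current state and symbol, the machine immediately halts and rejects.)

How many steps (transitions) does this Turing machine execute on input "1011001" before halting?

Execution trace:
Initial: [q0]1011001
Step 1: δ(q0, 1) = (q3, □, R) → □[q3]011001

No transition is defined for δ(q3, 0). By convention the machine halts and rejects.

The machine executed 1 step before halting.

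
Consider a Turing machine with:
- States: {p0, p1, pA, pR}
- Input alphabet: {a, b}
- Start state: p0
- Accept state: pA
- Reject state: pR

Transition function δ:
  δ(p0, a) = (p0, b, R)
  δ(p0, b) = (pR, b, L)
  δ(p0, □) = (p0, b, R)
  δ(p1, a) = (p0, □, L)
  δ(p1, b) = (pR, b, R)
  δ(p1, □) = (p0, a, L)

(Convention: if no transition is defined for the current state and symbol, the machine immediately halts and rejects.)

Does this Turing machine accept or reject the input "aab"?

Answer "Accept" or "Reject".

Execution trace:
Initial: [p0]aab
Step 1: δ(p0, a) = (p0, b, R) → b[p0]ab
Step 2: δ(p0, a) = (p0, b, R) → bb[p0]b
Step 3: δ(p0, b) = (pR, b, L) → b[pR]bb

The machine reaches the reject state pR and halts.

Answer: Reject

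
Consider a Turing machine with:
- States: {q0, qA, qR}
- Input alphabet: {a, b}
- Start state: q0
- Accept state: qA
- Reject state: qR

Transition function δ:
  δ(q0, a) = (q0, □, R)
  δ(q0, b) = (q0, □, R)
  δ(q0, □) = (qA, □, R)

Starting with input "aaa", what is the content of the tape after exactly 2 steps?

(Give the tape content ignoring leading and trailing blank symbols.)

Execution trace:
Initial: [q0]aaa
Step 1: δ(q0, a) = (q0, □, R) → □[q0]aa
Step 2: δ(q0, a) = (q0, □, R) → □□[q0]a

After 2 steps, the tape (ignoring leading/trailing blanks) is: a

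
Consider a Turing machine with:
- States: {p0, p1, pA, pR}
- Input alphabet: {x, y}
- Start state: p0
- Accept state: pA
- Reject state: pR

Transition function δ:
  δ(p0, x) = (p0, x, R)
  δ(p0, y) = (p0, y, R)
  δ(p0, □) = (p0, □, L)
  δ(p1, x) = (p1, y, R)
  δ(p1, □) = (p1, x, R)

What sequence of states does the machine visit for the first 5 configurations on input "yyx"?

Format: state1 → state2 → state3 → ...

Execution trace:
Initial: [p0]yyx
Step 1: δ(p0, y) = (p0, y, R) → y[p0]yx
Step 2: δ(p0, y) = (p0, y, R) → yy[p0]x
Step 3: δ(p0, x) = (p0, x, R) → yyx[p0]□
Step 4: δ(p0, □) = (p0, □, L) → yy[p0]x□

State sequence: p0 → p0 → p0 → p0 → p0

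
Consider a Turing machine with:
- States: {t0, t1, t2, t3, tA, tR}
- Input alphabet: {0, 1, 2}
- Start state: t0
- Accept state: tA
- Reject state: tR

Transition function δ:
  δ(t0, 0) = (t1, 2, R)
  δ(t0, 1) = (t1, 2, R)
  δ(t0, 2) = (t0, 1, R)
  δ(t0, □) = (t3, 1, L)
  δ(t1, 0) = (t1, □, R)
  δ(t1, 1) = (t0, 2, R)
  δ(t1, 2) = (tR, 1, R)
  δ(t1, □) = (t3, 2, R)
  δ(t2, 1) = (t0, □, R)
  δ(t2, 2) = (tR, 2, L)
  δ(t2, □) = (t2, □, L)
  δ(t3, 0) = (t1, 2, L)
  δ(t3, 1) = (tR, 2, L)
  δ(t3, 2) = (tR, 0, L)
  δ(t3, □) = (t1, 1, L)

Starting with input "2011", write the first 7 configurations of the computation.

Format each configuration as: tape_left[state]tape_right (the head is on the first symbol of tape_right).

Transitions applied:
Step 1: δ(t0, 2) = (t0, 1, R)
Step 2: δ(t0, 0) = (t1, 2, R)
Step 3: δ(t1, 1) = (t0, 2, R)
Step 4: δ(t0, 1) = (t1, 2, R)
Step 5: δ(t1, □) = (t3, 2, R)
Step 6: δ(t3, □) = (t1, 1, L)

The first 7 configurations are:
[t0]2011 ⊢ 1[t0]011 ⊢ 12[t1]11 ⊢ 122[t0]1 ⊢ 1222[t1]□ ⊢ 12222[t3]□ ⊢ 1222[t1]21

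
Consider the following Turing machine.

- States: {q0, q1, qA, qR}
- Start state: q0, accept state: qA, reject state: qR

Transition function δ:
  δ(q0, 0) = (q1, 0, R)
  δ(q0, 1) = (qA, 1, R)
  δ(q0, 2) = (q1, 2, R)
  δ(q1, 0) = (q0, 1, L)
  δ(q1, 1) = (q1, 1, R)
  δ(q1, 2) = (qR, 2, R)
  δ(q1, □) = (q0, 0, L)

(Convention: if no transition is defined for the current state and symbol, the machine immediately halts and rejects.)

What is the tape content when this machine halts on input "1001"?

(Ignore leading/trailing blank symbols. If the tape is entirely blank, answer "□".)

Execution trace:
Initial: [q0]1001
Step 1: δ(q0, 1) = (qA, 1, R) → 1[qA]001

The machine reaches the accept state qA and halts.

Final tape (ignoring leading/trailing blanks): 1001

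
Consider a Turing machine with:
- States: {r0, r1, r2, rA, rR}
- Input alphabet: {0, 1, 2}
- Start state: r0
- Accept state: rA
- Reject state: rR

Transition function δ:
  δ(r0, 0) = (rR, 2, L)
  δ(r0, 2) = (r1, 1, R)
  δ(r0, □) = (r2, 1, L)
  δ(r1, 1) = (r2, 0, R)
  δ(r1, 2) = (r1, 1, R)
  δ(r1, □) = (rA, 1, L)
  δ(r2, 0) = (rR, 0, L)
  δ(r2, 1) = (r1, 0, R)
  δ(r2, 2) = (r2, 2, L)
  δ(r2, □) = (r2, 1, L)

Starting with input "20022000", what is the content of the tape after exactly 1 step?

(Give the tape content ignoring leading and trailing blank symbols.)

Execution trace:
Initial: [r0]20022000
Step 1: δ(r0, 2) = (r1, 1, R) → 1[r1]0022000

No transition is defined for δ(r1, 0). By convention the machine halts and rejects.

After 1 step, the tape (ignoring leading/trailing blanks) is: 10022000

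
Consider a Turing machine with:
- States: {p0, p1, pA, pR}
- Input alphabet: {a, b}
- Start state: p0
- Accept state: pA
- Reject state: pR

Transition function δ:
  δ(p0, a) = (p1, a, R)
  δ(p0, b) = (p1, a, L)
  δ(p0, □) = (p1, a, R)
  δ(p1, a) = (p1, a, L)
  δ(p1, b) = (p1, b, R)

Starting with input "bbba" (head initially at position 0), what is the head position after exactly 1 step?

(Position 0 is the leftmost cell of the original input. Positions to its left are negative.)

Execution trace (head position shown):
Step 0: [p0]bbba  (head at position 0)
Step 1: move left → [p1]□abba  (head at position -1)

After 1 step, the head is at position -1.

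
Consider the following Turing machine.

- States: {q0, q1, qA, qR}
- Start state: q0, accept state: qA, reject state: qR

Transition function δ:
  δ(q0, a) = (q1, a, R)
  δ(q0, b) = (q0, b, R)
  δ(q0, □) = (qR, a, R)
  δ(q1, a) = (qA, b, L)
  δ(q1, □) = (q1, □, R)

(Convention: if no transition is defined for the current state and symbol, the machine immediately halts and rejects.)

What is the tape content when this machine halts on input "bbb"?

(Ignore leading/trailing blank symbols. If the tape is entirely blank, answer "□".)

Execution trace:
Initial: [q0]bbb
Step 1: δ(q0, b) = (q0, b, R) → b[q0]bb
Step 2: δ(q0, b) = (q0, b, R) → bb[q0]b
Step 3: δ(q0, b) = (q0, b, R) → bbb[q0]□
Step 4: δ(q0, □) = (qR, a, R) → bbba[qR]□

The machine reaches the reject state qR and halts.

Final tape (ignoring leading/trailing blanks): bbba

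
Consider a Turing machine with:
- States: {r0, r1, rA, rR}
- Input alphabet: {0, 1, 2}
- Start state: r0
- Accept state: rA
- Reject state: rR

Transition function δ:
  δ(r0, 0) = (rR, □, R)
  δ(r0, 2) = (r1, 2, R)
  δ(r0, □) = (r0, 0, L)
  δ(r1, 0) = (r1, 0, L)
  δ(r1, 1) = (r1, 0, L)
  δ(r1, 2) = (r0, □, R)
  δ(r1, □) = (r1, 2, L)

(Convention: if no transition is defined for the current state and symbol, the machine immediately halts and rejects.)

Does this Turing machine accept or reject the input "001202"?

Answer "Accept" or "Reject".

Execution trace:
Initial: [r0]001202
Step 1: δ(r0, 0) = (rR, □, R) → □[rR]01202

The machine reaches the reject state rR and halts.

Answer: Reject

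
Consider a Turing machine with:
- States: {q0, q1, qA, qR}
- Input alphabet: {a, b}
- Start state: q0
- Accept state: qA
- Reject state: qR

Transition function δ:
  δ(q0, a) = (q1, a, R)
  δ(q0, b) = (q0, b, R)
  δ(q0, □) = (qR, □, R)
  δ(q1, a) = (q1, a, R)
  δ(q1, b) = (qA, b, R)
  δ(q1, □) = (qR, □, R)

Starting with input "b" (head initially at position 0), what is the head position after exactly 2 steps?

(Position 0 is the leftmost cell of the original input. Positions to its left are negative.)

Execution trace (head position shown):
Step 0: [q0]b  (head at position 0)
Step 1: move right → b[q0]□  (head at position 1)
Step 2: move right → b□[qR]□  (head at position 2)

After 2 steps, the head is at position 2.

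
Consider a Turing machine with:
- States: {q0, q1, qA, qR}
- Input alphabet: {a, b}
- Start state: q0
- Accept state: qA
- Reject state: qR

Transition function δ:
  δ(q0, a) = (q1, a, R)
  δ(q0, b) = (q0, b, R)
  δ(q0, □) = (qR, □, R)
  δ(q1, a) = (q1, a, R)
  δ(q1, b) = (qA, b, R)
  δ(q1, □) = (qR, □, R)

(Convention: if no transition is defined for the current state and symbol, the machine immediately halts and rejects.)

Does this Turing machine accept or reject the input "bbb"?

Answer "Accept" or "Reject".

Execution trace:
Initial: [q0]bbb
Step 1: δ(q0, b) = (q0, b, R) → b[q0]bb
Step 2: δ(q0, b) = (q0, b, R) → bb[q0]b
Step 3: δ(q0, b) = (q0, b, R) → bbb[q0]□
Step 4: δ(q0, □) = (qR, □, R) → bbb□[qR]□

The machine reaches the reject state qR and halts.

Answer: Reject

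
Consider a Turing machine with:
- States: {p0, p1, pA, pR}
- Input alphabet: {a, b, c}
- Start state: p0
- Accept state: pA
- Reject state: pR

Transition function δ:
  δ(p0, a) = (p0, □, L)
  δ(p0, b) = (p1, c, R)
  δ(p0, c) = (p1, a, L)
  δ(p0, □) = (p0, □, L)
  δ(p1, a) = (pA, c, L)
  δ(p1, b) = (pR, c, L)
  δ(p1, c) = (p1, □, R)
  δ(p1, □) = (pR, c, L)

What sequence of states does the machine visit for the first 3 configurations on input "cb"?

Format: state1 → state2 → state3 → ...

Execution trace:
Initial: [p0]cb
Step 1: δ(p0, c) = (p1, a, L) → [p1]□ab
Step 2: δ(p1, □) = (pR, c, L) → [pR]□cab

The machine reaches the reject state pR and halts.

State sequence: p0 → p1 → pR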